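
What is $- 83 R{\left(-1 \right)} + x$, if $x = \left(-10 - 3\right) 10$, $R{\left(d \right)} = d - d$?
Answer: $-130$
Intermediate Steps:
$R{\left(d \right)} = 0$
$x = -130$ ($x = \left(-13\right) 10 = -130$)
$- 83 R{\left(-1 \right)} + x = \left(-83\right) 0 - 130 = 0 - 130 = -130$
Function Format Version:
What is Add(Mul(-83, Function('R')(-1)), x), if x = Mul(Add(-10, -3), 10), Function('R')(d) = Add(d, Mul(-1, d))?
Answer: -130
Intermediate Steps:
Function('R')(d) = 0
x = -130 (x = Mul(-13, 10) = -130)
Add(Mul(-83, Function('R')(-1)), x) = Add(Mul(-83, 0), -130) = Add(0, -130) = -130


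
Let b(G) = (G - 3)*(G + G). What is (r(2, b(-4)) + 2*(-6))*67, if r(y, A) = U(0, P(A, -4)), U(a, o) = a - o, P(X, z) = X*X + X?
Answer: -214668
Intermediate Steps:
P(X, z) = X + X² (P(X, z) = X² + X = X + X²)
b(G) = 2*G*(-3 + G) (b(G) = (-3 + G)*(2*G) = 2*G*(-3 + G))
r(y, A) = -A*(1 + A) (r(y, A) = 0 - A*(1 + A) = -A*(1 + A))
(r(2, b(-4)) + 2*(-6))*67 = (-2*(-4)*(-3 - 4)*(1 + 2*(-4)*(-3 - 4)) + 2*(-6))*67 = (-2*(-4)*(-7)*(1 + 2*(-4)*(-7)) - 12)*67 = (-1*56*(1 + 56) - 12)*67 = (-1*56*57 - 12)*67 = (-3192 - 12)*67 = -3204*67 = -214668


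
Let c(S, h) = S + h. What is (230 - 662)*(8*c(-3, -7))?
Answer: 34560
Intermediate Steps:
(230 - 662)*(8*c(-3, -7)) = (230 - 662)*(8*(-3 - 7)) = -3456*(-10) = -432*(-80) = 34560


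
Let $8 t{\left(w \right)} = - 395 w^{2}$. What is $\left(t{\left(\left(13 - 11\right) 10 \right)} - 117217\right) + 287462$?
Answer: $150495$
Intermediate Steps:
$t{\left(w \right)} = - \frac{395 w^{2}}{8}$ ($t{\left(w \right)} = \frac{\left(-395\right) w^{2}}{8} = - \frac{395 w^{2}}{8}$)
$\left(t{\left(\left(13 - 11\right) 10 \right)} - 117217\right) + 287462 = \left(- \frac{395 \left(\left(13 - 11\right) 10\right)^{2}}{8} - 117217\right) + 287462 = \left(- \frac{395 \left(2 \cdot 10\right)^{2}}{8} - 117217\right) + 287462 = \left(- \frac{395 \cdot 20^{2}}{8} - 117217\right) + 287462 = \left(\left(- \frac{395}{8}\right) 400 - 117217\right) + 287462 = \left(-19750 - 117217\right) + 287462 = -136967 + 287462 = 150495$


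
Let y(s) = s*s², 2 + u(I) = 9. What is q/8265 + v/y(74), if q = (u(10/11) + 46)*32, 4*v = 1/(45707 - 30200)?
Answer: 14209785777859/69247570419360 ≈ 0.20520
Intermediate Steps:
v = 1/62028 (v = 1/(4*(45707 - 30200)) = (¼)/15507 = (¼)*(1/15507) = 1/62028 ≈ 1.6122e-5)
u(I) = 7 (u(I) = -2 + 9 = 7)
y(s) = s³
q = 1696 (q = (7 + 46)*32 = 53*32 = 1696)
q/8265 + v/y(74) = 1696/8265 + 1/(62028*(74³)) = 1696*(1/8265) + (1/62028)/405224 = 1696/8265 + (1/62028)*(1/405224) = 1696/8265 + 1/25135234272 = 14209785777859/69247570419360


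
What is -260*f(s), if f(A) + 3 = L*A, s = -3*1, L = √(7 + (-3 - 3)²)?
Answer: 780 + 780*√43 ≈ 5894.8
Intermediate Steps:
L = √43 (L = √(7 + (-6)²) = √(7 + 36) = √43 ≈ 6.5574)
s = -3
f(A) = -3 + A*√43 (f(A) = -3 + √43*A = -3 + A*√43)
-260*f(s) = -260*(-3 - 3*√43) = 780 + 780*√43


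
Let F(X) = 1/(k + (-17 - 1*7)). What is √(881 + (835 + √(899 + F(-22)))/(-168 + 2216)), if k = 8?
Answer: √(14440984 + 2*√14383)/128 ≈ 29.689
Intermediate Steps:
F(X) = -1/16 (F(X) = 1/(8 + (-17 - 1*7)) = 1/(8 + (-17 - 7)) = 1/(8 - 24) = 1/(-16) = -1/16)
√(881 + (835 + √(899 + F(-22)))/(-168 + 2216)) = √(881 + (835 + √(899 - 1/16))/(-168 + 2216)) = √(881 + (835 + √(14383/16))/2048) = √(881 + (835 + √14383/4)*(1/2048)) = √(881 + (835/2048 + √14383/8192)) = √(1805123/2048 + √14383/8192)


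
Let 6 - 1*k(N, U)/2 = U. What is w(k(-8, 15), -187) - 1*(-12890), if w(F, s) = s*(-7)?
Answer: 14199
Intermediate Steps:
k(N, U) = 12 - 2*U
w(F, s) = -7*s
w(k(-8, 15), -187) - 1*(-12890) = -7*(-187) - 1*(-12890) = 1309 + 12890 = 14199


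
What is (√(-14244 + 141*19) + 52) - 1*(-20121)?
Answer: 20173 + 3*I*√1285 ≈ 20173.0 + 107.54*I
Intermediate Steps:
(√(-14244 + 141*19) + 52) - 1*(-20121) = (√(-14244 + 2679) + 52) + 20121 = (√(-11565) + 52) + 20121 = (3*I*√1285 + 52) + 20121 = (52 + 3*I*√1285) + 20121 = 20173 + 3*I*√1285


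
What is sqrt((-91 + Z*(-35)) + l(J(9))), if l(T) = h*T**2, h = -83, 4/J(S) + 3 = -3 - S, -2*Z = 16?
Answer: sqrt(41197)/15 ≈ 13.531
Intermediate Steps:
Z = -8 (Z = -1/2*16 = -8)
J(S) = 4/(-6 - S) (J(S) = 4/(-3 + (-3 - S)) = 4/(-6 - S))
l(T) = -83*T**2
sqrt((-91 + Z*(-35)) + l(J(9))) = sqrt((-91 - 8*(-35)) - 83*16/(6 + 9)**2) = sqrt((-91 + 280) - 83*(-4/15)**2) = sqrt(189 - 83*(-4*1/15)**2) = sqrt(189 - 83*(-4/15)**2) = sqrt(189 - 83*16/225) = sqrt(189 - 1328/225) = sqrt(41197/225) = sqrt(41197)/15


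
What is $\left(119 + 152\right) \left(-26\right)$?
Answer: $-7046$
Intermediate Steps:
$\left(119 + 152\right) \left(-26\right) = 271 \left(-26\right) = -7046$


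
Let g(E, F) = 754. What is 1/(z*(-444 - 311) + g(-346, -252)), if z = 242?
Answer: -1/181956 ≈ -5.4958e-6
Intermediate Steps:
1/(z*(-444 - 311) + g(-346, -252)) = 1/(242*(-444 - 311) + 754) = 1/(242*(-755) + 754) = 1/(-182710 + 754) = 1/(-181956) = -1/181956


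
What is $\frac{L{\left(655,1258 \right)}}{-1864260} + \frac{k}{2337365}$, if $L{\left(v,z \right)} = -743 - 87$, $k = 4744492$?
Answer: $\frac{884690666887}{435745607490} \approx 2.0303$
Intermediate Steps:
$L{\left(v,z \right)} = -830$
$\frac{L{\left(655,1258 \right)}}{-1864260} + \frac{k}{2337365} = - \frac{830}{-1864260} + \frac{4744492}{2337365} = \left(-830\right) \left(- \frac{1}{1864260}\right) + 4744492 \cdot \frac{1}{2337365} = \frac{83}{186426} + \frac{4744492}{2337365} = \frac{884690666887}{435745607490}$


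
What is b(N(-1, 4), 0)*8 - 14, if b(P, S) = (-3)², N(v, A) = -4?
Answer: 58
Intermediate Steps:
b(P, S) = 9
b(N(-1, 4), 0)*8 - 14 = 9*8 - 14 = 72 - 14 = 58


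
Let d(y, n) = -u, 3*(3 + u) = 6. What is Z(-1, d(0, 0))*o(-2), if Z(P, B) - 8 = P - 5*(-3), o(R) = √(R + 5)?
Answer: 22*√3 ≈ 38.105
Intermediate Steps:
u = -1 (u = -3 + (⅓)*6 = -3 + 2 = -1)
o(R) = √(5 + R)
d(y, n) = 1 (d(y, n) = -1*(-1) = 1)
Z(P, B) = 23 + P (Z(P, B) = 8 + (P - 5*(-3)) = 8 + (P + 15) = 8 + (15 + P) = 23 + P)
Z(-1, d(0, 0))*o(-2) = (23 - 1)*√(5 - 2) = 22*√3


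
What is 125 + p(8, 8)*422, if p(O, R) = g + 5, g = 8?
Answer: 5611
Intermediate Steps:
p(O, R) = 13 (p(O, R) = 8 + 5 = 13)
125 + p(8, 8)*422 = 125 + 13*422 = 125 + 5486 = 5611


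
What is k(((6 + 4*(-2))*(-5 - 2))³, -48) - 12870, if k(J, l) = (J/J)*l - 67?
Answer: -12985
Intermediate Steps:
k(J, l) = -67 + l (k(J, l) = 1*l - 67 = l - 67 = -67 + l)
k(((6 + 4*(-2))*(-5 - 2))³, -48) - 12870 = (-67 - 48) - 12870 = -115 - 12870 = -12985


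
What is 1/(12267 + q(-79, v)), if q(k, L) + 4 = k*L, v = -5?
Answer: 1/12658 ≈ 7.9001e-5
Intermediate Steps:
q(k, L) = -4 + L*k (q(k, L) = -4 + k*L = -4 + L*k)
1/(12267 + q(-79, v)) = 1/(12267 + (-4 - 5*(-79))) = 1/(12267 + (-4 + 395)) = 1/(12267 + 391) = 1/12658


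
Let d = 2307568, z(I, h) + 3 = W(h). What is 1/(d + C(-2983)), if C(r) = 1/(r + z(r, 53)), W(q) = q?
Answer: 2933/6768096943 ≈ 4.3336e-7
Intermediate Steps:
z(I, h) = -3 + h
C(r) = 1/(50 + r) (C(r) = 1/(r + (-3 + 53)) = 1/(r + 50) = 1/(50 + r))
1/(d + C(-2983)) = 1/(2307568 + 1/(50 - 2983)) = 1/(2307568 + 1/(-2933)) = 1/(2307568 - 1/2933) = 1/(6768096943/2933) = 2933/6768096943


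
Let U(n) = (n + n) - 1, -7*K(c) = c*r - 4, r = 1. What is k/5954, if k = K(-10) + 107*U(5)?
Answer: 965/5954 ≈ 0.16208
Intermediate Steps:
K(c) = 4/7 - c/7 (K(c) = -(c*1 - 4)/7 = -(c - 4)/7 = -(-4 + c)/7 = 4/7 - c/7)
U(n) = -1 + 2*n (U(n) = 2*n - 1 = -1 + 2*n)
k = 965 (k = (4/7 - 1/7*(-10)) + 107*(-1 + 2*5) = (4/7 + 10/7) + 107*(-1 + 10) = 2 + 107*9 = 2 + 963 = 965)
k/5954 = 965/5954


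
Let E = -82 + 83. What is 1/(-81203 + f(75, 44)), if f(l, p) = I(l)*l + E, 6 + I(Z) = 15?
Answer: -1/80527 ≈ -1.2418e-5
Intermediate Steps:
I(Z) = 9 (I(Z) = -6 + 15 = 9)
E = 1
f(l, p) = 1 + 9*l (f(l, p) = 9*l + 1 = 1 + 9*l)
1/(-81203 + f(75, 44)) = 1/(-81203 + (1 + 9*75)) = 1/(-81203 + (1 + 675)) = 1/(-81203 + 676) = 1/(-80527) = -1/80527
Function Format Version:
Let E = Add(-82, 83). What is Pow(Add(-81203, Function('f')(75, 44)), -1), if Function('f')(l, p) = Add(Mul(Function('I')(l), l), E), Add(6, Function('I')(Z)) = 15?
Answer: Rational(-1, 80527) ≈ -1.2418e-5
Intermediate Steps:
Function('I')(Z) = 9 (Function('I')(Z) = Add(-6, 15) = 9)
E = 1
Function('f')(l, p) = Add(1, Mul(9, l)) (Function('f')(l, p) = Add(Mul(9, l), 1) = Add(1, Mul(9, l)))
Pow(Add(-81203, Function('f')(75, 44)), -1) = Pow(Add(-81203, Add(1, Mul(9, 75))), -1) = Pow(Add(-81203, Add(1, 675)), -1) = Pow(Add(-81203, 676), -1) = Pow(-80527, -1) = Rational(-1, 80527)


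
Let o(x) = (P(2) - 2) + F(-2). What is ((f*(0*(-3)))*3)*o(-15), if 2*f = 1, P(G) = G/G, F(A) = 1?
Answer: 0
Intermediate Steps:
P(G) = 1
f = 1/2 (f = (1/2)*1 = 1/2 ≈ 0.50000)
o(x) = 0 (o(x) = (1 - 2) + 1 = -1 + 1 = 0)
((f*(0*(-3)))*3)*o(-15) = (((0*(-3))/2)*3)*0 = (((1/2)*0)*3)*0 = (0*3)*0 = 0*0 = 0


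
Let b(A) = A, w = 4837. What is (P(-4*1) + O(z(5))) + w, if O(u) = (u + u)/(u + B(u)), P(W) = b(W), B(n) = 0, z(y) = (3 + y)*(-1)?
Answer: 4835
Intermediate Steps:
z(y) = -3 - y
P(W) = W
O(u) = 2 (O(u) = (u + u)/(u + 0) = (2*u)/u = 2)
(P(-4*1) + O(z(5))) + w = (-4*1 + 2) + 4837 = (-4 + 2) + 4837 = -2 + 4837 = 4835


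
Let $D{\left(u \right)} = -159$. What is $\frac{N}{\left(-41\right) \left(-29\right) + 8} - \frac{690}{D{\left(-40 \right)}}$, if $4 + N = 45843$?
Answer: $\frac{2704777}{63441} \approx 42.635$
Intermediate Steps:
$N = 45839$ ($N = -4 + 45843 = 45839$)
$\frac{N}{\left(-41\right) \left(-29\right) + 8} - \frac{690}{D{\left(-40 \right)}} = \frac{45839}{\left(-41\right) \left(-29\right) + 8} - \frac{690}{-159} = \frac{45839}{1189 + 8} - - \frac{230}{53} = \frac{45839}{1197} + \frac{230}{53} = \frac{2704777}{63441}$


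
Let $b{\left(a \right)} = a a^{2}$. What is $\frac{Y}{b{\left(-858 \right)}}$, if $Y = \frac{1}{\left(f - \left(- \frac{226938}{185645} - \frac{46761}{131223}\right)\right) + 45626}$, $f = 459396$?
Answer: $- \frac{23401435}{7464762733581332799048} \approx -3.1349 \cdot 10^{-15}$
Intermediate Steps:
$b{\left(a \right)} = a^{3}$
$Y = \frac{23401435}{11818276452229}$ ($Y = \frac{1}{\left(459396 - \left(- \frac{226938}{185645} - \frac{46761}{131223}\right)\right) + 45626} = \frac{1}{\left(459396 - \left(\left(-226938\right) \frac{1}{185645} - \frac{15587}{43741}\right)\right) + 45626} = \frac{1}{\left(459396 - \left(- \frac{654}{535} - \frac{15587}{43741}\right)\right) + 45626} = \frac{1}{\left(459396 - - \frac{36945659}{23401435}\right) + 45626} = \frac{1}{\left(459396 + \frac{36945659}{23401435}\right) + 45626} = \frac{1}{\frac{10750562578919}{23401435} + 45626} = \frac{1}{\frac{11818276452229}{23401435}} = \frac{23401435}{11818276452229} \approx 1.9801 \cdot 10^{-6}$)
$\frac{Y}{b{\left(-858 \right)}} = \frac{23401435}{11818276452229 \left(-858\right)^{3}} = \frac{23401435}{11818276452229 \left(-631628712\right)} = \frac{23401435}{11818276452229} \left(- \frac{1}{631628712}\right) = - \frac{23401435}{7464762733581332799048}$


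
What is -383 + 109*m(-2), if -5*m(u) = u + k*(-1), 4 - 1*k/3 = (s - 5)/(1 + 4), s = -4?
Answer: 998/25 ≈ 39.920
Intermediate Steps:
k = 87/5 (k = 12 - 3*(-4 - 5)/(1 + 4) = 12 - (-27)/5 = 12 - 3*(-9/5) = 12 + 27/5 = 87/5 ≈ 17.400)
m(u) = 87/25 - u/5 (m(u) = -(u + (87/5)*(-1))/5 = -(u - 87/5)/5 = -(-87/5 + u)/5 = 87/25 - u/5)
-383 + 109*m(-2) = -383 + 109*(87/25 - ⅕*(-2)) = -383 + 109*(87/25 + ⅖) = -383 + 109*(97/25) = -383 + 10573/25 = 998/25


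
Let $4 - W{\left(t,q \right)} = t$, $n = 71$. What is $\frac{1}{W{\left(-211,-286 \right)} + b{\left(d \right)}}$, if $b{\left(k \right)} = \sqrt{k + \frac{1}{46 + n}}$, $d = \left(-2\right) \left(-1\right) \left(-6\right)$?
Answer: $\frac{25155}{5409728} - \frac{3 i \sqrt{18239}}{5409728} \approx 0.00465 - 7.4894 \cdot 10^{-5} i$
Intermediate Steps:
$W{\left(t,q \right)} = 4 - t$
$d = -12$ ($d = 2 \left(-6\right) = -12$)
$b{\left(k \right)} = \sqrt{\frac{1}{117} + k}$ ($b{\left(k \right)} = \sqrt{k + \frac{1}{46 + 71}} = \sqrt{k + \frac{1}{117}} = \sqrt{\frac{1}{117} + k}$)
$\frac{1}{W{\left(-211,-286 \right)} + b{\left(d \right)}} = \frac{1}{\left(4 - -211\right) + \frac{\sqrt{13 + 1521 \left(-12\right)}}{39}} = \frac{1}{\left(4 + 211\right) + \frac{\sqrt{13 - 18252}}{39}} = \frac{1}{215 + \frac{\sqrt{-18239}}{39}} = \frac{1}{215 + \frac{i \sqrt{18239}}{39}}$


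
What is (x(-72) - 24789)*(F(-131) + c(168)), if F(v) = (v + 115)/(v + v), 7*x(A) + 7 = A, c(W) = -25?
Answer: 567157734/917 ≈ 6.1849e+5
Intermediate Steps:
x(A) = -1 + A/7
F(v) = (115 + v)/(2*v) (F(v) = (115 + v)/((2*v)) = (115 + v)*(1/(2*v)) = (115 + v)/(2*v))
(x(-72) - 24789)*(F(-131) + c(168)) = ((-1 + (⅐)*(-72)) - 24789)*((½)*(115 - 131)/(-131) - 25) = ((-1 - 72/7) - 24789)*((½)*(-1/131)*(-16) - 25) = (-79/7 - 24789)*(8/131 - 25) = -173602/7*(-3267/131) = 567157734/917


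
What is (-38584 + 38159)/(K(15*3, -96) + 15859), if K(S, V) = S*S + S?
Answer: -425/17929 ≈ -0.023705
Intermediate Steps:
K(S, V) = S + S² (K(S, V) = S² + S = S + S²)
(-38584 + 38159)/(K(15*3, -96) + 15859) = (-38584 + 38159)/((15*3)*(1 + 15*3) + 15859) = -425/(45*(1 + 45) + 15859) = -425/(45*46 + 15859) = -425/(2070 + 15859) = -425/17929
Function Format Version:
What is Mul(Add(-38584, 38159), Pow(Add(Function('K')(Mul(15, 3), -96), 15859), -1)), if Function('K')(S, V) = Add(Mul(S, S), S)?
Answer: Rational(-425, 17929) ≈ -0.023705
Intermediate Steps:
Function('K')(S, V) = Add(S, Pow(S, 2)) (Function('K')(S, V) = Add(Pow(S, 2), S) = Add(S, Pow(S, 2)))
Mul(Add(-38584, 38159), Pow(Add(Function('K')(Mul(15, 3), -96), 15859), -1)) = Mul(Add(-38584, 38159), Pow(Add(Mul(Mul(15, 3), Add(1, Mul(15, 3))), 15859), -1)) = Mul(-425, Pow(Add(Mul(45, Add(1, 45)), 15859), -1)) = Mul(-425, Pow(Add(Mul(45, 46), 15859), -1)) = Mul(-425, Pow(Add(2070, 15859), -1)) = Mul(-425, Pow(17929, -1)) = Mul(-425, Rational(1, 17929)) = Rational(-425, 17929)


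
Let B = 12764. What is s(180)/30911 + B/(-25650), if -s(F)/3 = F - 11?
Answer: -203776277/396433575 ≈ -0.51402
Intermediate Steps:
s(F) = 33 - 3*F (s(F) = -3*(F - 11) = -3*(-11 + F) = 33 - 3*F)
s(180)/30911 + B/(-25650) = (33 - 3*180)/30911 + 12764/(-25650) = (33 - 540)*(1/30911) + 12764*(-1/25650) = -507*1/30911 - 6382/12825 = -507/30911 - 6382/12825 = -203776277/396433575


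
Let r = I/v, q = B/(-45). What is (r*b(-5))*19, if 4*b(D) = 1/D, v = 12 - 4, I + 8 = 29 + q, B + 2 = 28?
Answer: -17461/7200 ≈ -2.4251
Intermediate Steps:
B = 26 (B = -2 + 28 = 26)
q = -26/45 (q = 26/(-45) = 26*(-1/45) = -26/45 ≈ -0.57778)
I = 919/45 (I = -8 + (29 - 26/45) = -8 + 1279/45 = 919/45 ≈ 20.422)
v = 8
b(D) = 1/(4*D)
r = 919/360 (r = (919/45)/8 = (919/45)*(⅛) = 919/360 ≈ 2.5528)
(r*b(-5))*19 = (919*((¼)/(-5))/360)*19 = (919*((¼)*(-⅕))/360)*19 = ((919/360)*(-1/20))*19 = -919/7200*19 = -17461/7200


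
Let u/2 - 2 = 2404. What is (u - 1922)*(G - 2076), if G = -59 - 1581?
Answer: -10739240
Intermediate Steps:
u = 4812 (u = 4 + 2*2404 = 4 + 4808 = 4812)
G = -1640
(u - 1922)*(G - 2076) = (4812 - 1922)*(-1640 - 2076) = 2890*(-3716) = -10739240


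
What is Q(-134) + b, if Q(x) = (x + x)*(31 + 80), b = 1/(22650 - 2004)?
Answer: -614177207/20646 ≈ -29748.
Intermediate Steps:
b = 1/20646 ≈ 4.8436e-5
Q(x) = 222*x (Q(x) = (2*x)*111 = 222*x)
Q(-134) + b = 222*(-134) + 1/20646 = -29748 + 1/20646 = -614177207/20646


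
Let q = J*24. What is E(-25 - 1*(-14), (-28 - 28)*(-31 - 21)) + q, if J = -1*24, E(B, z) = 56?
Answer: -520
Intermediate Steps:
J = -24
q = -576 (q = -24*24 = -576)
E(-25 - 1*(-14), (-28 - 28)*(-31 - 21)) + q = 56 - 576 = -520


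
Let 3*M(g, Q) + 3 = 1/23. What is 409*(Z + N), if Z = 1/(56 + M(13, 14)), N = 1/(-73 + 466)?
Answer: 12643417/1491828 ≈ 8.4751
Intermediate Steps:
M(g, Q) = -68/69 (M(g, Q) = -1 + (⅓)/23 = -1 + (⅓)*(1/23) = -1 + 1/69 = -68/69)
N = 1/393 ≈ 0.0025445
Z = 69/3796 (Z = 1/(56 - 68/69) = 1/(3796/69) = 69/3796 ≈ 0.018177)
409*(Z + N) = 409*(69/3796 + 1/393) = 409*(30913/1491828) = 12643417/1491828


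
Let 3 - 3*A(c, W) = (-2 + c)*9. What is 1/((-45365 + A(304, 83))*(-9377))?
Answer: 1/433873790 ≈ 2.3048e-9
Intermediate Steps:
A(c, W) = 7 - 3*c (A(c, W) = 1 - (-2 + c)*9/3 = 1 - (-18 + 9*c)/3 = 1 + (6 - 3*c) = 7 - 3*c)
1/((-45365 + A(304, 83))*(-9377)) = 1/((-45365 + (7 - 3*304))*(-9377)) = -1/9377/(-45365 + (7 - 912)) = -1/9377/(-45365 - 905) = -1/9377/(-46270) = -1/46270*(-1/9377) = 1/433873790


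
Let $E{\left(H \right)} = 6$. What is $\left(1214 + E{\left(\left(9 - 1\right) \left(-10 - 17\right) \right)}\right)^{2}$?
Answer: $1488400$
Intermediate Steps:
$\left(1214 + E{\left(\left(9 - 1\right) \left(-10 - 17\right) \right)}\right)^{2} = \left(1214 + 6\right)^{2} = 1220^{2} = 1488400$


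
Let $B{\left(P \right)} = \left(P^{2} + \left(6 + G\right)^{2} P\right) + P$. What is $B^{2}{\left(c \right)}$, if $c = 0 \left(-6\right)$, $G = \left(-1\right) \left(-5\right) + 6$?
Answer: $0$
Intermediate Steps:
$G = 11$ ($G = 5 + 6 = 11$)
$c = 0$
$B{\left(P \right)} = P^{2} + 290 P$ ($B{\left(P \right)} = \left(P^{2} + \left(6 + 11\right)^{2} P\right) + P = \left(P^{2} + 17^{2} P\right) + P = \left(P^{2} + 289 P\right) + P = P^{2} + 290 P$)
$B^{2}{\left(c \right)} = \left(0 \left(290 + 0\right)\right)^{2} = \left(0 \cdot 290\right)^{2} = 0^{2} = 0$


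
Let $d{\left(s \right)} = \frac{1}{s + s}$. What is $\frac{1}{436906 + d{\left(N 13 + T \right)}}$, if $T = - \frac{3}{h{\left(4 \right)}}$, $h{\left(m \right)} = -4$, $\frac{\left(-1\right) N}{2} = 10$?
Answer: $\frac{1037}{453071520} \approx 2.2888 \cdot 10^{-6}$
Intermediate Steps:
$N = -20$ ($N = \left(-2\right) 10 = -20$)
$T = \frac{3}{4}$ ($T = - \frac{3}{-4} = \left(-3\right) \left(- \frac{1}{4}\right) = \frac{3}{4} \approx 0.75$)
$d{\left(s \right)} = \frac{1}{2 s}$
$\frac{1}{436906 + d{\left(N 13 + T \right)}} = \frac{1}{436906 + \frac{1}{2 \left(\left(-20\right) 13 + \frac{3}{4}\right)}} = \frac{1}{436906 + \frac{1}{2 \left(-260 + \frac{3}{4}\right)}} = \frac{1}{436906 + \frac{1}{2 \left(- \frac{1037}{4}\right)}} = \frac{1}{436906 + \frac{1}{2} \left(- \frac{4}{1037}\right)} = \frac{1}{436906 - \frac{2}{1037}} = \frac{1}{\frac{453071520}{1037}} = \frac{1037}{453071520}$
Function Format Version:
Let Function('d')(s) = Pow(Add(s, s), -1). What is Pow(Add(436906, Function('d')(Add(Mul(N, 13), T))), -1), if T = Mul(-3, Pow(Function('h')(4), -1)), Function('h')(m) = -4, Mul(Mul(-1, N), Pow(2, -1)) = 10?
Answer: Rational(1037, 453071520) ≈ 2.2888e-6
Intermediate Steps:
N = -20 (N = Mul(-2, 10) = -20)
T = Rational(3, 4) (T = Mul(-3, Pow(-4, -1)) = Mul(-3, Rational(-1, 4)) = Rational(3, 4) ≈ 0.75000)
Function('d')(s) = Mul(Rational(1, 2), Pow(s, -1)) (Function('d')(s) = Pow(Mul(2, s), -1) = Mul(Rational(1, 2), Pow(s, -1)))
Pow(Add(436906, Function('d')(Add(Mul(N, 13), T))), -1) = Pow(Add(436906, Mul(Rational(1, 2), Pow(Add(Mul(-20, 13), Rational(3, 4)), -1))), -1) = Pow(Add(436906, Mul(Rational(1, 2), Pow(Add(-260, Rational(3, 4)), -1))), -1) = Pow(Add(436906, Mul(Rational(1, 2), Pow(Rational(-1037, 4), -1))), -1) = Pow(Add(436906, Mul(Rational(1, 2), Rational(-4, 1037))), -1) = Pow(Add(436906, Rational(-2, 1037)), -1) = Pow(Rational(453071520, 1037), -1) = Rational(1037, 453071520)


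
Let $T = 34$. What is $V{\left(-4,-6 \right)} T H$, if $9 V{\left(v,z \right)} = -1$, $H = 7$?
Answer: $- \frac{238}{9} \approx -26.444$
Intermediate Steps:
$V{\left(v,z \right)} = - \frac{1}{9}$ ($V{\left(v,z \right)} = \frac{1}{9} \left(-1\right) = - \frac{1}{9}$)
$V{\left(-4,-6 \right)} T H = \left(- \frac{1}{9}\right) 34 \cdot 7 = \left(- \frac{34}{9}\right) 7 = - \frac{238}{9}$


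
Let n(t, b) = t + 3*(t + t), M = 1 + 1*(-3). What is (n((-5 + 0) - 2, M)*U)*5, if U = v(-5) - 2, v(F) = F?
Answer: 1715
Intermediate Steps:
U = -7 (U = -5 - 2 = -7)
M = -2 (M = 1 - 3 = -2)
n(t, b) = 7*t (n(t, b) = t + 3*(2*t) = t + 6*t = 7*t)
(n((-5 + 0) - 2, M)*U)*5 = ((7*((-5 + 0) - 2))*(-7))*5 = ((7*(-5 - 2))*(-7))*5 = ((7*(-7))*(-7))*5 = -49*(-7)*5 = 343*5 = 1715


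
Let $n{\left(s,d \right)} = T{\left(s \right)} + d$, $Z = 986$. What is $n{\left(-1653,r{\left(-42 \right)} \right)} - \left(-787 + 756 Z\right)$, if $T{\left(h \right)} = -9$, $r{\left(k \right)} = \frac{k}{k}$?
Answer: $-744637$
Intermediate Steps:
$r{\left(k \right)} = 1$
$n{\left(s,d \right)} = -9 + d$
$n{\left(-1653,r{\left(-42 \right)} \right)} - \left(-787 + 756 Z\right) = \left(-9 + 1\right) + \left(\left(-756\right) 986 + 787\right) = -8 + \left(-745416 + 787\right) = -8 - 744629 = -744637$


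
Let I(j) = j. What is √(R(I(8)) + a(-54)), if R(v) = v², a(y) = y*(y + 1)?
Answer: √2926 ≈ 54.093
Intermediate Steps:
a(y) = y*(1 + y)
√(R(I(8)) + a(-54)) = √(8² - 54*(1 - 54)) = √(64 - 54*(-53)) = √(64 + 2862) = √2926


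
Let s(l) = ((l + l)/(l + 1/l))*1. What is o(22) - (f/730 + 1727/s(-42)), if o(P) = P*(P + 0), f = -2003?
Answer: -485786803/1287720 ≈ -377.25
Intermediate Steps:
o(P) = P² (o(P) = P*P = P²)
s(l) = 2*l/(l + 1/l) (s(l) = ((2*l)/(l + 1/l))*1 = (2*l/(l + 1/l))*1 = 2*l/(l + 1/l))
o(22) - (f/730 + 1727/s(-42)) = 22² - (-2003/730 + 1727/((2*(-42)²/(1 + (-42)²)))) = 484 - (-2003*1/730 + 1727/((2*1764/(1 + 1764)))) = 484 - (-2003/730 + 1727/((2*1764/1765))) = 484 - (-2003/730 + 1727/((2*1764*(1/1765)))) = 484 - (-2003/730 + 1727/(3528/1765)) = 484 - (-2003/730 + 1727*(1765/3528)) = 484 - (-2003/730 + 3048155/3528) = 484 - 1*1109043283/1287720 = 484 - 1109043283/1287720 = -485786803/1287720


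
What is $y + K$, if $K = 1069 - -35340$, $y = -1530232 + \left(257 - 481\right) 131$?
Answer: $-1523167$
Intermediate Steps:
$y = -1559576$ ($y = -1530232 - 29344 = -1559576$)
$K = 36409$ ($K = 1069 + 35340 = 36409$)
$y + K = -1559576 + 36409 = -1523167$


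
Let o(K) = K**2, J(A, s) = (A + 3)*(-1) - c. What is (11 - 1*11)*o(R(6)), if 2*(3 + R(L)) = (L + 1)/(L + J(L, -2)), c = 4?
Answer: 0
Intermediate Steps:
J(A, s) = -7 - A (J(A, s) = (A + 3)*(-1) - 1*4 = (3 + A)*(-1) - 4 = (-3 - A) - 4 = -7 - A)
R(L) = -43/14 - L/14 (R(L) = -3 + ((L + 1)/(L + (-7 - L)))/2 = -3 + ((1 + L)/(-7))/2 = -3 + ((1 + L)*(-1/7))/2 = -3 + (-1/7 - L/7)/2 = -3 + (-1/14 - L/14) = -43/14 - L/14)
(11 - 1*11)*o(R(6)) = (11 - 1*11)*(-43/14 - 1/14*6)**2 = (11 - 11)*(-43/14 - 3/7)**2 = 0*(-7/2)**2 = 0*(49/4) = 0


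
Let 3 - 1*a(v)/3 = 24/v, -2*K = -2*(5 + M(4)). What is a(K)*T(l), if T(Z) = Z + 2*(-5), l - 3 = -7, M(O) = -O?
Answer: 882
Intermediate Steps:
K = 1 (K = -(-1)*(5 - 1*4) = -(-1)*(5 - 4) = -(-1) = -1/2*(-2) = 1)
l = -4 (l = 3 - 7 = -4)
a(v) = 9 - 72/v
T(Z) = -10 + Z (T(Z) = Z - 10 = -10 + Z)
a(K)*T(l) = (9 - 72/1)*(-10 - 4) = (9 - 72*1)*(-14) = (9 - 72)*(-14) = -63*(-14) = 882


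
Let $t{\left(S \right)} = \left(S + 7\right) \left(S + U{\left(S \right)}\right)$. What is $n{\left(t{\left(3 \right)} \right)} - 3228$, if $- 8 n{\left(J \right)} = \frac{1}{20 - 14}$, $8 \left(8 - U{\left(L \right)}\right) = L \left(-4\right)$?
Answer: $- \frac{154945}{48} \approx -3228.0$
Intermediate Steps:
$U{\left(L \right)} = 8 + \frac{L}{2}$ ($U{\left(L \right)} = 8 - \frac{L \left(-4\right)}{8} = 8 - \frac{\left(-4\right) L}{8} = 8 + \frac{L}{2}$)
$t{\left(S \right)} = \left(7 + S\right) \left(8 + \frac{3 S}{2}\right)$ ($t{\left(S \right)} = \left(S + 7\right) \left(S + \left(8 + \frac{S}{2}\right)\right) = \left(7 + S\right) \left(8 + \frac{3 S}{2}\right)$)
$n{\left(J \right)} = - \frac{1}{48}$ ($n{\left(J \right)} = - \frac{1}{8 \left(20 - 14\right)} = - \frac{1}{8 \cdot 6} = \left(- \frac{1}{8}\right) \frac{1}{6} = - \frac{1}{48}$)
$n{\left(t{\left(3 \right)} \right)} - 3228 = - \frac{1}{48} - 3228 = - \frac{154945}{48}$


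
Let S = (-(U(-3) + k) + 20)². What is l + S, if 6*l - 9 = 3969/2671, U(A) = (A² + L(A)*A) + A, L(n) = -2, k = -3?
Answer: 327859/2671 ≈ 122.75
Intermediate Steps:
U(A) = A² - A (U(A) = (A² - 2*A) + A = A² - A)
l = 4668/2671 (l = 3/2 + (3969/2671)/6 = 3/2 + (3969*(1/2671))/6 = 3/2 + (⅙)*(3969/2671) = 3/2 + 1323/5342 = 4668/2671 ≈ 1.7477)
S = 121 (S = (-(-3*(-1 - 3) - 3) + 20)² = (-(-3*(-4) - 3) + 20)² = (-(12 - 3) + 20)² = (-1*9 + 20)² = (-9 + 20)² = 11² = 121)
l + S = 4668/2671 + 121 = 327859/2671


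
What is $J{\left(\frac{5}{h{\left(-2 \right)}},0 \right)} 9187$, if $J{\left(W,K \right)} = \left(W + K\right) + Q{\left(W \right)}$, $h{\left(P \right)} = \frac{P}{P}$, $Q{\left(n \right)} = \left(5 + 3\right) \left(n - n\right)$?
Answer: $45935$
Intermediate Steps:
$Q{\left(n \right)} = 0$ ($Q{\left(n \right)} = 8 \cdot 0 = 0$)
$h{\left(P \right)} = 1$
$J{\left(W,K \right)} = K + W$ ($J{\left(W,K \right)} = \left(W + K\right) + 0 = \left(K + W\right) + 0 = K + W$)
$J{\left(\frac{5}{h{\left(-2 \right)}},0 \right)} 9187 = \left(0 + \frac{5}{1}\right) 9187 = \left(0 + 5 \cdot 1\right) 9187 = \left(0 + 5\right) 9187 = 5 \cdot 9187 = 45935$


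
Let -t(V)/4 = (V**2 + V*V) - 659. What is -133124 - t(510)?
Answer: 1945040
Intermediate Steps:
t(V) = 2636 - 8*V**2 (t(V) = -4*((V**2 + V*V) - 659) = -4*((V**2 + V**2) - 659) = -4*(2*V**2 - 659) = -4*(-659 + 2*V**2) = 2636 - 8*V**2)
-133124 - t(510) = -133124 - (2636 - 8*510**2) = -133124 - (2636 - 8*260100) = -133124 - (2636 - 2080800) = -133124 - 1*(-2078164) = -133124 + 2078164 = 1945040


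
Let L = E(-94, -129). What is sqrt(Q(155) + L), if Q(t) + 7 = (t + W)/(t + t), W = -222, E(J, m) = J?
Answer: I*sqrt(9726870)/310 ≈ 10.061*I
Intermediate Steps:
L = -94
Q(t) = -7 + (-222 + t)/(2*t) (Q(t) = -7 + (t - 222)/(t + t) = -7 + (-222 + t)/((2*t)) = -7 + (-222 + t)*(1/(2*t)) = -7 + (-222 + t)/(2*t))
sqrt(Q(155) + L) = sqrt((-13/2 - 111/155) - 94) = sqrt(-2237/310 - 94) = sqrt(-31377/310) = I*sqrt(9726870)/310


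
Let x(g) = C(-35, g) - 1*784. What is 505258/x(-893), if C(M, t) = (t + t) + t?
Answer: -505258/3463 ≈ -145.90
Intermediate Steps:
C(M, t) = 3*t (C(M, t) = 2*t + t = 3*t)
x(g) = -784 + 3*g (x(g) = 3*g - 1*784 = 3*g - 784 = -784 + 3*g)
505258/x(-893) = 505258/(-784 + 3*(-893)) = 505258/(-784 - 2679) = 505258/(-3463) = 505258*(-1/3463) = -505258/3463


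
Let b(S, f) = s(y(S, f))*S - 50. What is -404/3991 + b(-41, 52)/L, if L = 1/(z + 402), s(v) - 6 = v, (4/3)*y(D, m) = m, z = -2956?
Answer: 19315761126/3991 ≈ 4.8398e+6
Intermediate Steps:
y(D, m) = 3*m/4
s(v) = 6 + v
b(S, f) = -50 + S*(6 + 3*f/4) (b(S, f) = (6 + 3*f/4)*S - 50 = S*(6 + 3*f/4) - 50 = -50 + S*(6 + 3*f/4))
L = -1/2554 (L = 1/(-2956 + 402) = 1/(-2554) = -1/2554 ≈ -0.00039154)
-404/3991 + b(-41, 52)/L = -404/3991 + (-50 + (¾)*(-41)*(8 + 52))/(-1/2554) = -404*1/3991 + (-50 + (¾)*(-41)*60)*(-2554) = -404/3991 + (-50 - 1845)*(-2554) = -404/3991 - 1895*(-2554) = -404/3991 + 4839830 = 19315761126/3991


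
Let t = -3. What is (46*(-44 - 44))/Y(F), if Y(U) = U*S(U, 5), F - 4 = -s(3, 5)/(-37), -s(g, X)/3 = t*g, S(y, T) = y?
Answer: -5541712/30625 ≈ -180.95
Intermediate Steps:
s(g, X) = 9*g (s(g, X) = -(-9)*g = 9*g)
F = 175/37 (F = 4 - 9*3/(-37) = 4 - 27*(-1)/37 = 4 - 1*(-27/37) = 4 + 27/37 = 175/37 ≈ 4.7297)
Y(U) = U² (Y(U) = U*U = U²)
(46*(-44 - 44))/Y(F) = (46*(-44 - 44))/((175/37)²) = (46*(-88))/(30625/1369) = -4048*1369/30625 = -5541712/30625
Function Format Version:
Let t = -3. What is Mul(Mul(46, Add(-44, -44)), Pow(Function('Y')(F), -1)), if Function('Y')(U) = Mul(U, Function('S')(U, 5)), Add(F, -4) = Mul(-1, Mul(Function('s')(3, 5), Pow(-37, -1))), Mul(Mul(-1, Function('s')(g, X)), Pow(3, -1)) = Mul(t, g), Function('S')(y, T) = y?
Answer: Rational(-5541712, 30625) ≈ -180.95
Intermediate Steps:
Function('s')(g, X) = Mul(9, g) (Function('s')(g, X) = Mul(-3, Mul(-3, g)) = Mul(9, g))
F = Rational(175, 37) (F = Add(4, Mul(-1, Mul(Mul(9, 3), Pow(-37, -1)))) = Add(4, Mul(-1, Mul(27, Rational(-1, 37)))) = Add(4, Mul(-1, Rational(-27, 37))) = Add(4, Rational(27, 37)) = Rational(175, 37) ≈ 4.7297)
Function('Y')(U) = Pow(U, 2) (Function('Y')(U) = Mul(U, U) = Pow(U, 2))
Mul(Mul(46, Add(-44, -44)), Pow(Function('Y')(F), -1)) = Mul(Mul(46, Add(-44, -44)), Pow(Pow(Rational(175, 37), 2), -1)) = Mul(Mul(46, -88), Pow(Rational(30625, 1369), -1)) = Mul(-4048, Rational(1369, 30625)) = Rational(-5541712, 30625)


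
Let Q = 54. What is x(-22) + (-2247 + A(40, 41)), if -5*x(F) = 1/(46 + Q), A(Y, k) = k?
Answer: -1103001/500 ≈ -2206.0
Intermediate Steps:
x(F) = -1/500 (x(F) = -1/(5*(46 + 54)) = -⅕/100 = -⅕*1/100 = -1/500)
x(-22) + (-2247 + A(40, 41)) = -1/500 + (-2247 + 41) = -1/500 - 2206 = -1103001/500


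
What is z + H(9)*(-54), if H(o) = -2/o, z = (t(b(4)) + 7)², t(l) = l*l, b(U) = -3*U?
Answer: 22813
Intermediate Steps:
t(l) = l²
z = 22801 (z = ((-3*4)² + 7)² = ((-12)² + 7)² = (144 + 7)² = 151² = 22801)
z + H(9)*(-54) = 22801 - 2/9*(-54) = 22801 + 12 = 22813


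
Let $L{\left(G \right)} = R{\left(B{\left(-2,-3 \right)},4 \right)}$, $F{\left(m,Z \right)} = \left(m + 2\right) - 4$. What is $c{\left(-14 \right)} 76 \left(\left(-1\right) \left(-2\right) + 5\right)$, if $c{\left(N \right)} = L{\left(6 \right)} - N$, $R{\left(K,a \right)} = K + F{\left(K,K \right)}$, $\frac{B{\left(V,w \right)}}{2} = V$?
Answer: $2128$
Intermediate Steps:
$B{\left(V,w \right)} = 2 V$
$F{\left(m,Z \right)} = -2 + m$ ($F{\left(m,Z \right)} = \left(2 + m\right) - 4 = -2 + m$)
$R{\left(K,a \right)} = -2 + 2 K$ ($R{\left(K,a \right)} = K + \left(-2 + K\right) = -2 + 2 K$)
$L{\left(G \right)} = -10$ ($L{\left(G \right)} = -2 + 2 \cdot 2 \left(-2\right) = -2 + 2 \left(-4\right) = -2 - 8 = -10$)
$c{\left(N \right)} = -10 - N$
$c{\left(-14 \right)} 76 \left(\left(-1\right) \left(-2\right) + 5\right) = \left(-10 - -14\right) 76 \left(\left(-1\right) \left(-2\right) + 5\right) = \left(-10 + 14\right) 76 \left(2 + 5\right) = 4 \cdot 76 \cdot 7 = 304 \cdot 7 = 2128$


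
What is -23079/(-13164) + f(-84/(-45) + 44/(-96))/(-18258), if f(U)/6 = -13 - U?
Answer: 704190683/400580520 ≈ 1.7579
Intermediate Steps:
f(U) = -78 - 6*U (f(U) = 6*(-13 - U) = -78 - 6*U)
-23079/(-13164) + f(-84/(-45) + 44/(-96))/(-18258) = -23079/(-13164) + (-78 - 6*(-84/(-45) + 44/(-96)))/(-18258) = -23079*(-1/13164) + (-78 - 6*(-84*(-1/45) + 44*(-1/96)))*(-1/18258) = 7693/4388 + (-78 - 6*(28/15 - 11/24))*(-1/18258) = 7693/4388 + (-78 - 6*169/120)*(-1/18258) = 7693/4388 + (-78 - 169/20)*(-1/18258) = 7693/4388 - 1729/20*(-1/18258) = 7693/4388 + 1729/365160 = 704190683/400580520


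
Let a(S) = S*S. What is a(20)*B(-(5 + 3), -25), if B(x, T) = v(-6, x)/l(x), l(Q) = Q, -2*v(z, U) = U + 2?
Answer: -150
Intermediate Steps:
v(z, U) = -1 - U/2 (v(z, U) = -(U + 2)/2 = -(2 + U)/2 = -1 - U/2)
B(x, T) = (-1 - x/2)/x
a(S) = S²
a(20)*B(-(5 + 3), -25) = 20²*((-2 - (-1)*(5 + 3))/(2*((-(5 + 3))))) = 400*((-2 - (-1)*8)/(2*((-1*8)))) = 400*((½)*(-2 - 1*(-8))/(-8)) = 400*((½)*(-⅛)*(-2 + 8)) = 400*((½)*(-⅛)*6) = 400*(-3/8) = -150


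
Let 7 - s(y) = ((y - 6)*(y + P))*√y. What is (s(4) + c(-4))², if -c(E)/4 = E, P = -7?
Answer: 121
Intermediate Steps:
s(y) = 7 - √y*(-7 + y)*(-6 + y) (s(y) = 7 - (y - 6)*(y - 7)*√y = 7 - (-6 + y)*(-7 + y)*√y = 7 - (-7 + y)*(-6 + y)*√y = 7 - √y*(-7 + y)*(-6 + y))
c(E) = -4*E
(s(4) + c(-4))² = ((7 - 4^(5/2) - 42*√4 + 13*4^(3/2)) - 4*(-4))² = ((7 - 1*32 - 42*2 + 13*8) + 16)² = ((7 - 32 - 84 + 104) + 16)² = (-5 + 16)² = 11² = 121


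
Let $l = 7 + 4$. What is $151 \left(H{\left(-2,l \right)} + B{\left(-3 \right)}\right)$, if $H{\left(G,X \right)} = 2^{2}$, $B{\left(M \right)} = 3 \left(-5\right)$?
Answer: $-1661$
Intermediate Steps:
$B{\left(M \right)} = -15$
$l = 11$
$H{\left(G,X \right)} = 4$
$151 \left(H{\left(-2,l \right)} + B{\left(-3 \right)}\right) = 151 \left(4 - 15\right) = 151 \left(-11\right) = -1661$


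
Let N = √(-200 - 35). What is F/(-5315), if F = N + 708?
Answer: -708/5315 - I*√235/5315 ≈ -0.13321 - 0.0028842*I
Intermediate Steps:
N = I*√235 (N = √(-235) = I*√235 ≈ 15.33*I)
F = 708 + I*√235 (F = I*√235 + 708 = 708 + I*√235 ≈ 708.0 + 15.33*I)
F/(-5315) = (708 + I*√235)/(-5315) = -(708 + I*√235)/5315 = -708/5315 - I*√235/5315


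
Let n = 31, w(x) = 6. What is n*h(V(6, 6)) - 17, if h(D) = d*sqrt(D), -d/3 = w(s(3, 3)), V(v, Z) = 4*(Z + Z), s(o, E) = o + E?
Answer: -17 - 2232*sqrt(3) ≈ -3882.9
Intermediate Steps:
s(o, E) = E + o
V(v, Z) = 8*Z (V(v, Z) = 4*(2*Z) = 8*Z)
d = -18 (d = -3*6 = -18)
h(D) = -18*sqrt(D)
n*h(V(6, 6)) - 17 = 31*(-18*4*sqrt(3)) - 17 = 31*(-72*sqrt(3)) - 17 = -2232*sqrt(3) - 17 = -17 - 2232*sqrt(3)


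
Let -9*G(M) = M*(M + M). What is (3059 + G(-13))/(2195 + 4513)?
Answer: 27193/60372 ≈ 0.45042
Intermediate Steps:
G(M) = -2*M²/9 (G(M) = -M*(M + M)/9 = -M*2*M/9 = -2*M²/9)
(3059 + G(-13))/(2195 + 4513) = (3059 - 2/9*(-13)²)/(2195 + 4513) = (3059 - 2/9*169)/6708 = (3059 - 338/9)*(1/6708) = (27193/9)*(1/6708) = 27193/60372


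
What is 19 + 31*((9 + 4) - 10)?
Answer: 112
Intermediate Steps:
19 + 31*((9 + 4) - 10) = 19 + 31*(13 - 10) = 19 + 31*3 = 19 + 93 = 112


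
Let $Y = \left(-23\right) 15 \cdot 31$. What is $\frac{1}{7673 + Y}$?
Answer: $- \frac{1}{3022} \approx -0.00033091$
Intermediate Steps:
$Y = -10695$ ($Y = \left(-345\right) 31 = -10695$)
$\frac{1}{7673 + Y} = \frac{1}{7673 - 10695} = \frac{1}{-3022} = - \frac{1}{3022}$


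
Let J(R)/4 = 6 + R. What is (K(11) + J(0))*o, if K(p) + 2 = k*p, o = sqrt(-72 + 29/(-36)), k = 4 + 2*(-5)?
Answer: -22*I*sqrt(2621)/3 ≈ -375.44*I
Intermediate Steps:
k = -6 (k = 4 - 10 = -6)
o = I*sqrt(2621)/6 (o = sqrt(-72 + 29*(-1/36)) = sqrt(-72 - 29/36) = sqrt(-2621/36) = I*sqrt(2621)/6 ≈ 8.5326*I)
K(p) = -2 - 6*p
J(R) = 24 + 4*R (J(R) = 4*(6 + R) = 24 + 4*R)
(K(11) + J(0))*o = ((-2 - 6*11) + (24 + 4*0))*(I*sqrt(2621)/6) = ((-2 - 66) + (24 + 0))*(I*sqrt(2621)/6) = (-68 + 24)*(I*sqrt(2621)/6) = -22*I*sqrt(2621)/3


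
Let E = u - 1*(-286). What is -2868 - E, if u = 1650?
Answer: -4804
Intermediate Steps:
E = 1936 (E = 1650 - 1*(-286) = 1650 + 286 = 1936)
-2868 - E = -2868 - 1*1936 = -2868 - 1936 = -4804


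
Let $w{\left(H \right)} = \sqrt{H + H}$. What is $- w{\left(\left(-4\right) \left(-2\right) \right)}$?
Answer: $-4$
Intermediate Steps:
$w{\left(H \right)} = \sqrt{2} \sqrt{H}$ ($w{\left(H \right)} = \sqrt{2 H} = \sqrt{2} \sqrt{H}$)
$- w{\left(\left(-4\right) \left(-2\right) \right)} = - \sqrt{2} \sqrt{\left(-4\right) \left(-2\right)} = - \sqrt{2} \sqrt{8} = - \sqrt{2} \cdot 2 \sqrt{2} = \left(-1\right) 4 = -4$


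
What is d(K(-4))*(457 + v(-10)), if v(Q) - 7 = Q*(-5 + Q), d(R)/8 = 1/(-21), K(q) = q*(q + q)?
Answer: -4912/21 ≈ -233.90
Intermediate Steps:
K(q) = 2*q² (K(q) = q*(2*q) = 2*q²)
d(R) = -8/21 (d(R) = 8/(-21) = 8*(-1/21) = -8/21)
v(Q) = 7 + Q*(-5 + Q)
d(K(-4))*(457 + v(-10)) = -8*(457 + (7 + (-10)² - 5*(-10)))/21 = -8*(457 + (7 + 100 + 50))/21 = -8*(457 + 157)/21 = -8/21*614 = -4912/21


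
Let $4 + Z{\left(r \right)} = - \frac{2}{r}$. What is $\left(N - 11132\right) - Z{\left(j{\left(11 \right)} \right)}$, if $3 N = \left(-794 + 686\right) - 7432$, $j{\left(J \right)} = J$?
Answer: $- \frac{450158}{33} \approx -13641.0$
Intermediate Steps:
$Z{\left(r \right)} = -4 - \frac{2}{r}$
$N = - \frac{7540}{3}$ ($N = \frac{\left(-794 + 686\right) - 7432}{3} = \frac{-108 - 7432}{3} = \frac{1}{3} \left(-7540\right) = - \frac{7540}{3} \approx -2513.3$)
$\left(N - 11132\right) - Z{\left(j{\left(11 \right)} \right)} = \left(- \frac{7540}{3} - 11132\right) - \left(-4 - \frac{2}{11}\right) = - \frac{40936}{3} - \left(-4 - \frac{2}{11}\right) = - \frac{40936}{3} - - \frac{46}{11} = - \frac{40936}{3} + \frac{46}{11} = - \frac{450158}{33}$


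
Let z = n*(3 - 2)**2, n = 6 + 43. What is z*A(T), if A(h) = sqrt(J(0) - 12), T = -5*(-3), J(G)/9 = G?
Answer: 98*I*sqrt(3) ≈ 169.74*I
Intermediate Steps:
n = 49
J(G) = 9*G
T = 15
A(h) = 2*I*sqrt(3) (A(h) = sqrt(9*0 - 12) = sqrt(0 - 12) = sqrt(-12) = 2*I*sqrt(3))
z = 49 (z = 49*(3 - 2)**2 = 49*1**2 = 49*1 = 49)
z*A(T) = 49*(2*I*sqrt(3)) = 98*I*sqrt(3)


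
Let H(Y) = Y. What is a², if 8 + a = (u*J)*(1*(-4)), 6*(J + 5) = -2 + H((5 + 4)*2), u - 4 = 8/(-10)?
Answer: 107584/225 ≈ 478.15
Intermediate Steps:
u = 16/5 (u = 4 + 8/(-10) = 4 + 8*(-⅒) = 4 - ⅘ = 16/5 ≈ 3.2000)
J = -7/3 (J = -5 + (-2 + (5 + 4)*2)/6 = -5 + (-2 + 9*2)/6 = -5 + (-2 + 18)/6 = -5 + (⅙)*16 = -5 + 8/3 = -7/3 ≈ -2.3333)
a = 328/15 (a = -8 + ((16/5)*(-7/3))*(1*(-4)) = -8 - 112/15*(-4) = -8 + 448/15 = 328/15 ≈ 21.867)
a² = (328/15)² = 107584/225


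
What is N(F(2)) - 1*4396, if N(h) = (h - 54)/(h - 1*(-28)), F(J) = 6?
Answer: -74756/17 ≈ -4397.4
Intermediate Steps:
N(h) = (-54 + h)/(28 + h) (N(h) = (-54 + h)/(h + 28) = (-54 + h)/(28 + h))
N(F(2)) - 1*4396 = (-54 + 6)/(28 + 6) - 1*4396 = -48/34 - 4396 = (1/34)*(-48) - 4396 = -24/17 - 4396 = -74756/17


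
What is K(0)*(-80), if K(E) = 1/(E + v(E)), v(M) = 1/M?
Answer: 0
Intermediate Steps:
K(E) = 1/(E + 1/E)
K(0)*(-80) = (0/(1 + 0²))*(-80) = (0/(1 + 0))*(-80) = (0/1)*(-80) = (0*1)*(-80) = 0*(-80) = 0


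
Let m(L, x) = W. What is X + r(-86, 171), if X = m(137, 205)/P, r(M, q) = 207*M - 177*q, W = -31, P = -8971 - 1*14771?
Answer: -1141254167/23742 ≈ -48069.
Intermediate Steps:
P = -23742 (P = -8971 - 14771 = -23742)
m(L, x) = -31
r(M, q) = -177*q + 207*M
X = 31/23742 (X = -31/(-23742) = -31*(-1/23742) = 31/23742 ≈ 0.0013057)
X + r(-86, 171) = 31/23742 + (-177*171 + 207*(-86)) = 31/23742 + (-30267 - 17802) = 31/23742 - 48069 = -1141254167/23742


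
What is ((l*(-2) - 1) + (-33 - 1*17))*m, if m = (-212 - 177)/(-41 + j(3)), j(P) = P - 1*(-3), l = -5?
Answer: -15949/35 ≈ -455.69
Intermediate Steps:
j(P) = 3 + P (j(P) = P + 3 = 3 + P)
m = 389/35 (m = (-212 - 177)/(-41 + (3 + 3)) = -389/(-41 + 6) = -389/(-35) = -389*(-1/35) = 389/35 ≈ 11.114)
((l*(-2) - 1) + (-33 - 1*17))*m = ((-5*(-2) - 1) + (-33 - 1*17))*(389/35) = ((10 - 1) + (-33 - 17))*(389/35) = (9 - 50)*(389/35) = -41*389/35 = -15949/35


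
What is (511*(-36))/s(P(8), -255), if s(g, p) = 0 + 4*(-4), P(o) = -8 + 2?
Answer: 4599/4 ≈ 1149.8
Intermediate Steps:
P(o) = -6
s(g, p) = -16 (s(g, p) = 0 - 16 = -16)
(511*(-36))/s(P(8), -255) = (511*(-36))/(-16) = -18396*(-1/16) = 4599/4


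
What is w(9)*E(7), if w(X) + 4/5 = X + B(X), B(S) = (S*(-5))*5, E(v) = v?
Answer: -7588/5 ≈ -1517.6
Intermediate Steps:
B(S) = -25*S (B(S) = -5*S*5 = -25*S)
w(X) = -⅘ - 24*X (w(X) = -⅘ + (X - 25*X) = -⅘ - 24*X)
w(9)*E(7) = (-⅘ - 24*9)*7 = (-⅘ - 216)*7 = -1084/5*7 = -7588/5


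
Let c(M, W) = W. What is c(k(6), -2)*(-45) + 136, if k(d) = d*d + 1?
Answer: 226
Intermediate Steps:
k(d) = 1 + d² (k(d) = d² + 1 = 1 + d²)
c(k(6), -2)*(-45) + 136 = -2*(-45) + 136 = 90 + 136 = 226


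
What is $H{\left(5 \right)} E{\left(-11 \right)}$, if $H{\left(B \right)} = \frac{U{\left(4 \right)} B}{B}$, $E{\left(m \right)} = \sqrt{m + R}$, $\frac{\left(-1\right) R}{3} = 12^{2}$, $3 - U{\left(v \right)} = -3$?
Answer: $6 i \sqrt{443} \approx 126.29 i$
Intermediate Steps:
$U{\left(v \right)} = 6$ ($U{\left(v \right)} = 3 - -3 = 3 + 3 = 6$)
$R = -432$ ($R = - 3 \cdot 12^{2} = \left(-3\right) 144 = -432$)
$E{\left(m \right)} = \sqrt{-432 + m}$ ($E{\left(m \right)} = \sqrt{m - 432} = \sqrt{-432 + m}$)
$H{\left(B \right)} = 6$ ($H{\left(B \right)} = \frac{6 B}{B} = 6$)
$H{\left(5 \right)} E{\left(-11 \right)} = 6 \sqrt{-432 - 11} = 6 \sqrt{-443} = 6 i \sqrt{443}$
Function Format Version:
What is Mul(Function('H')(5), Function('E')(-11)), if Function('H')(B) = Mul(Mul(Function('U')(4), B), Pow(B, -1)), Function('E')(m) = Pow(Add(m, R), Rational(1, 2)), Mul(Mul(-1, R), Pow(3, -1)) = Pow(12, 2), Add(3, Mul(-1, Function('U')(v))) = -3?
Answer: Mul(6, I, Pow(443, Rational(1, 2))) ≈ Mul(126.29, I)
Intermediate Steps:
Function('U')(v) = 6 (Function('U')(v) = Add(3, Mul(-1, -3)) = Add(3, 3) = 6)
R = -432 (R = Mul(-3, Pow(12, 2)) = Mul(-3, 144) = -432)
Function('E')(m) = Pow(Add(-432, m), Rational(1, 2)) (Function('E')(m) = Pow(Add(m, -432), Rational(1, 2)) = Pow(Add(-432, m), Rational(1, 2)))
Function('H')(B) = 6 (Function('H')(B) = Mul(Mul(6, B), Pow(B, -1)) = 6)
Mul(Function('H')(5), Function('E')(-11)) = Mul(6, Pow(Add(-432, -11), Rational(1, 2))) = Mul(6, Pow(-443, Rational(1, 2))) = Mul(6, Mul(I, Pow(443, Rational(1, 2)))) = Mul(6, I, Pow(443, Rational(1, 2)))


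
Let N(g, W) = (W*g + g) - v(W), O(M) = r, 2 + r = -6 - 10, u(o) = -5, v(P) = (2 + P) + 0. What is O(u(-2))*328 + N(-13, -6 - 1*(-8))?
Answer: -5947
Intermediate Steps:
v(P) = 2 + P
r = -18 (r = -2 + (-6 - 10) = -2 - 16 = -18)
O(M) = -18
N(g, W) = -2 + g - W + W*g (N(g, W) = (W*g + g) - (2 + W) = (g + W*g) + (-2 - W) = -2 + g - W + W*g)
O(u(-2))*328 + N(-13, -6 - 1*(-8)) = -18*328 + (-2 - 13 - (-6 - 1*(-8)) + (-6 - 1*(-8))*(-13)) = -5904 + (-2 - 13 - (-6 + 8) + (-6 + 8)*(-13)) = -5904 + (-2 - 13 - 1*2 + 2*(-13)) = -5904 + (-2 - 13 - 2 - 26) = -5904 - 43 = -5947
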